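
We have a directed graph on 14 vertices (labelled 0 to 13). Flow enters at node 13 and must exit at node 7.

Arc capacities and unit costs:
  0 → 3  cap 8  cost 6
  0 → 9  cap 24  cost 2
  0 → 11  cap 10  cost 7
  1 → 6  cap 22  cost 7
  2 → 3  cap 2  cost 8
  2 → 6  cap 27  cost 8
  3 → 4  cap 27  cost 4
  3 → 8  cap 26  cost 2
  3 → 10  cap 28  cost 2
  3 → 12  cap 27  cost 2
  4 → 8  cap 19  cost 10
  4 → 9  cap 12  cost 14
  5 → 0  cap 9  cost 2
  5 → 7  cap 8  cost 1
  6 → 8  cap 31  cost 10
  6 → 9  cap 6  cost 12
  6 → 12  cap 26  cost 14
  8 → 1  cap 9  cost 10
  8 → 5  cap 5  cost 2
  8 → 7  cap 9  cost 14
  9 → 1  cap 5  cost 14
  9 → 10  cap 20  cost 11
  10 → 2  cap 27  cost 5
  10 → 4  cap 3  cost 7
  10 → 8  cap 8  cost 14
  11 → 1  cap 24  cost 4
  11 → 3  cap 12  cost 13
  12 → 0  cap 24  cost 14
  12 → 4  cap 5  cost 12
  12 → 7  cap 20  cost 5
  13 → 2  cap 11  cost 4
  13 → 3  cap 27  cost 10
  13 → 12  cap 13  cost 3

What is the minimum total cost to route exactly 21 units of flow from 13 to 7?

shortest-cost path #1: 13→12→7 push 13 @ unit cost 8 (adds 104)
shortest-cost path #2: 13→3→8→5→7 push 5 @ unit cost 15 (adds 75)
shortest-cost path #3: 13→3→12→7 push 3 @ unit cost 17 (adds 51)
total cost = 230

Minimum cost for 21 units: 230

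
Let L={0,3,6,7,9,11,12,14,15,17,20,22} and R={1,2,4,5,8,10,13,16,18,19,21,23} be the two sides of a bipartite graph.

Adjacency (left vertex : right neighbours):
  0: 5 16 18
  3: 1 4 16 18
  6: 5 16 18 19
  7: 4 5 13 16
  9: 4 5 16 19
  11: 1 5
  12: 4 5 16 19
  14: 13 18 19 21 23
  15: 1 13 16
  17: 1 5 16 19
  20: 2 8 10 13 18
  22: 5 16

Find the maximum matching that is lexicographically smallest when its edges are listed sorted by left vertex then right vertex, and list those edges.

Lex-smallest maximum matching: {(0,5), (3,1), (6,18), (7,4), (9,16), (12,19), (14,21), (15,13), (20,2)}

|M| = 9 (so the lex-smallest maximum matching has 9 edges)
process left vertices in ascending order; for each, take the smallest-labelled available neighbour that still permits 9 edges overall, or leave it unmatched if none does
lex-smallest matching: {0-5, 3-1, 6-18, 7-4, 9-16, 12-19, 14-21, 15-13, 20-2}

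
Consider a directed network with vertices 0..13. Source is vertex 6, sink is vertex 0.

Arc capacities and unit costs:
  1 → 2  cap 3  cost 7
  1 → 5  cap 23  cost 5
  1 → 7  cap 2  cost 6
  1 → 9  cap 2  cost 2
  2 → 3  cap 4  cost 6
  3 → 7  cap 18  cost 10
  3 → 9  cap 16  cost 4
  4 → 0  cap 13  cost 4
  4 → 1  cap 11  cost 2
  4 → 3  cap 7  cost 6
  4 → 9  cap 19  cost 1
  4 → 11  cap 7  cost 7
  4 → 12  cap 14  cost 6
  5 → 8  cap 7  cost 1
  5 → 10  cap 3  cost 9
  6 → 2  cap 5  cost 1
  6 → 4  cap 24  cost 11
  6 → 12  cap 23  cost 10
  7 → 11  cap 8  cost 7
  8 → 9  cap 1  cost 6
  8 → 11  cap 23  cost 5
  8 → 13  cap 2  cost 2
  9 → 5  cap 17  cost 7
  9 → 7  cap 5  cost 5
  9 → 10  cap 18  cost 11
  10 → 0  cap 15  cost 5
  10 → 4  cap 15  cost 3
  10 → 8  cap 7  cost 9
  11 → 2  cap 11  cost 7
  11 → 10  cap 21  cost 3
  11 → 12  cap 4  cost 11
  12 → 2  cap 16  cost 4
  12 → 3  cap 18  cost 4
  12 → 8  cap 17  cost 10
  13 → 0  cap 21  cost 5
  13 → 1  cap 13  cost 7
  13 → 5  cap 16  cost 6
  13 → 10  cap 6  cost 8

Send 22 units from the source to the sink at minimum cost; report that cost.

Minimum cost for 22 units: 429

shortest-cost path #1: 6→4→0 push 13 @ unit cost 15 (adds 195)
shortest-cost path #2: 6→4→11→10→0 push 7 @ unit cost 26 (adds 182)
shortest-cost path #3: 6→2→3→9→5→8→13→0 push 2 @ unit cost 26 (adds 52)
total cost = 429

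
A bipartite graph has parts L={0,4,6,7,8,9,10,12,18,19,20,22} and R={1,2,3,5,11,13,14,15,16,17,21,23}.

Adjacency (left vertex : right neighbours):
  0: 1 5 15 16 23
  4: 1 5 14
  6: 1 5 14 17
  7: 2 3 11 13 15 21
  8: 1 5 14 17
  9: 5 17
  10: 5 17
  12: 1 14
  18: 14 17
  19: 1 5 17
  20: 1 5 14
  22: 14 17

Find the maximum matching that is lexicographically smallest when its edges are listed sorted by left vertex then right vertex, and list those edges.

|M| = 6 (so the lex-smallest maximum matching has 6 edges)
process left vertices in ascending order; for each, take the smallest-labelled available neighbour that still permits 6 edges overall, or leave it unmatched if none does
lex-smallest matching: {0-15, 4-1, 6-5, 7-2, 8-14, 9-17}

Lex-smallest maximum matching: {(0,15), (4,1), (6,5), (7,2), (8,14), (9,17)}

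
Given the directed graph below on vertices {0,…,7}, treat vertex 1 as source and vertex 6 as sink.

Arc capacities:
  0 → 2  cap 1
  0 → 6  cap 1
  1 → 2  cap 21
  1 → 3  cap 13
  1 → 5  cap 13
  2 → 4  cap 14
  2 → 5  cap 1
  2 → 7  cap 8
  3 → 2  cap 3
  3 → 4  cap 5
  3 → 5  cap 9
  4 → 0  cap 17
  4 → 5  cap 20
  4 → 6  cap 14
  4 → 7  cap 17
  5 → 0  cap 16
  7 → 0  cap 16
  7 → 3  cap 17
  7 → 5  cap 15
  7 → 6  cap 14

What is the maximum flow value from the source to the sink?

Maximum flow value: 28

augment #1: 1→2→4→6 bottleneck 14, total now 14
augment #2: 1→2→7→6 bottleneck 7, total now 21
augment #3: 1→5→0→6 bottleneck 1, total now 22
augment #4: 1→3→2→7→6 bottleneck 1, total now 23
augment #5: 1→3→4→7→6 bottleneck 5, total now 28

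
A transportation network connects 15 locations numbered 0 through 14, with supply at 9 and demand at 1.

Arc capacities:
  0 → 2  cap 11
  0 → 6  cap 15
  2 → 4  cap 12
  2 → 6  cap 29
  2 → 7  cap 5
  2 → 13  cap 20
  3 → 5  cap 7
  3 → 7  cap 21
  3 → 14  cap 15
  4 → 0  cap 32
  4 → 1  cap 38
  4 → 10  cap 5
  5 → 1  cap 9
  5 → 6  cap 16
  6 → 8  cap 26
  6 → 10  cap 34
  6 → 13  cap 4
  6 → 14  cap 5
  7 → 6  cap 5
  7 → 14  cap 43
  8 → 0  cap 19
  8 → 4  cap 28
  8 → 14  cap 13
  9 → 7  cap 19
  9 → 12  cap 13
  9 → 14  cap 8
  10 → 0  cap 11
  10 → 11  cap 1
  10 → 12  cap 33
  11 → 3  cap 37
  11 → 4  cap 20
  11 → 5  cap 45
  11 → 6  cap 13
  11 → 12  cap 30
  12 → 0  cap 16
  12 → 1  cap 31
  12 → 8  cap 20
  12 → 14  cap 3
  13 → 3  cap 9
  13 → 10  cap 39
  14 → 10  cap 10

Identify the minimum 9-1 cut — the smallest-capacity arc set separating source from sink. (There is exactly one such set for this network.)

augment #1: 9→12→1 push 13
augment #2: 9→14→10→12→1 push 8
augment #3: 9→7→6→8→4→1 push 5
augment #4: 9→7→14→10→12→1 push 2
max flow = 28; residual-reachable set from 9 gives S-side
cut edges (S→T): {(7,6), (9,12), (14,10)} total cap 28

Min-cut arcs: {(7,6), (9,12), (14,10)} (total capacity 28)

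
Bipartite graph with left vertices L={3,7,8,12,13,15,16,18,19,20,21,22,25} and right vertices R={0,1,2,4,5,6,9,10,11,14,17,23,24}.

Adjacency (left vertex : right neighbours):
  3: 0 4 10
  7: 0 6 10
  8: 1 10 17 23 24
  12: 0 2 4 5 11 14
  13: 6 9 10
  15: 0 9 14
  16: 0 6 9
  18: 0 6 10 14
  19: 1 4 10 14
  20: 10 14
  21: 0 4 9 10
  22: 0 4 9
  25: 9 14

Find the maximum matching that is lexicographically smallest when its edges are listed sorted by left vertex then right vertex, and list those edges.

Lex-smallest maximum matching: {(3,0), (7,6), (8,17), (12,2), (13,9), (15,14), (18,10), (19,1), (21,4)}

|M| = 9 (so the lex-smallest maximum matching has 9 edges)
process left vertices in ascending order; for each, take the smallest-labelled available neighbour that still permits 9 edges overall, or leave it unmatched if none does
lex-smallest matching: {3-0, 7-6, 8-17, 12-2, 13-9, 15-14, 18-10, 19-1, 21-4}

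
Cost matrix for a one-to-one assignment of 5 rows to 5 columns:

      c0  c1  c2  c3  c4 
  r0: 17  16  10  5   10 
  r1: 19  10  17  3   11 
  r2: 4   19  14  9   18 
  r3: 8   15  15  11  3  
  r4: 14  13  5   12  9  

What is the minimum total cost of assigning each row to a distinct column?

optimal assignment: row0→col3 (cost 5), row1→col1 (cost 10), row2→col0 (cost 4), row3→col4 (cost 3), row4→col2 (cost 5)
total = 5 + 10 + 4 + 3 + 5 = 27

Minimum assignment cost: 27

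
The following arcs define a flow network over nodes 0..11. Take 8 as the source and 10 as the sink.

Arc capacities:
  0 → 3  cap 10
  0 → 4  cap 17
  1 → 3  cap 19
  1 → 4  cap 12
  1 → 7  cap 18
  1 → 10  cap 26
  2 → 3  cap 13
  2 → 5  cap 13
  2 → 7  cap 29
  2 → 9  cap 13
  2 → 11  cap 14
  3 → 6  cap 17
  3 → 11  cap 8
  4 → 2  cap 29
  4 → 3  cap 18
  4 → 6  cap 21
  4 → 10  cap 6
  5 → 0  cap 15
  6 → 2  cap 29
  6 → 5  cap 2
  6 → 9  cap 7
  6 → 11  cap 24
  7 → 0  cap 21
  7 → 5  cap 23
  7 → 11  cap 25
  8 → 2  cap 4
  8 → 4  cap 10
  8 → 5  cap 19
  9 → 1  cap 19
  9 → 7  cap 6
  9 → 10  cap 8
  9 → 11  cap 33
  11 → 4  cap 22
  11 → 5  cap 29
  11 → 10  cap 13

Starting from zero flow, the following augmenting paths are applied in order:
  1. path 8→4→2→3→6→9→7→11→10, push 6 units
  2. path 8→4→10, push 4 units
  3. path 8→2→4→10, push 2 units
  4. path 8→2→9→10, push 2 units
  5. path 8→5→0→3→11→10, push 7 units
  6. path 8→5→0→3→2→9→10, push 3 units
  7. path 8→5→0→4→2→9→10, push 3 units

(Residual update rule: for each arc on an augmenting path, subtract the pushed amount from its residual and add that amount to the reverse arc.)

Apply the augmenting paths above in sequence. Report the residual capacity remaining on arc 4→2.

Residual capacity of (4,2): 22

after path 1 (8→4→2→3→6→9→7→11→10, push 6): res(4,2)=23
after path 2 (8→4→10, push 4): res(4,2)=23
after path 3 (8→2→4→10, push 2): res(4,2)=25
after path 4 (8→2→9→10, push 2): res(4,2)=25
after path 5 (8→5→0→3→11→10, push 7): res(4,2)=25
after path 6 (8→5→0→3→2→9→10, push 3): res(4,2)=25
after path 7 (8→5→0→4→2→9→10, push 3): res(4,2)=22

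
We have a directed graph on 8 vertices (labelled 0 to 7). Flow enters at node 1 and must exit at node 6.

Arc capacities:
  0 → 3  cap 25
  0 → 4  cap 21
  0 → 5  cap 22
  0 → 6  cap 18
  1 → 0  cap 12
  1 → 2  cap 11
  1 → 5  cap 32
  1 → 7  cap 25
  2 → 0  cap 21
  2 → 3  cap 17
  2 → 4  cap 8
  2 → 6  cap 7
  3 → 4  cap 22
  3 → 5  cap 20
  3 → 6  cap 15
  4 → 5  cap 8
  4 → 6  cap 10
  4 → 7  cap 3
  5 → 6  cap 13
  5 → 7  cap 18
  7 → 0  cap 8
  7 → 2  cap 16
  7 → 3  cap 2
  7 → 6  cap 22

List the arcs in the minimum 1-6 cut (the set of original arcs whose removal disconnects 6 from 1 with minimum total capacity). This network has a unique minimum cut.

augment #1: 1→0→6 push 12
augment #2: 1→2→6 push 7
augment #3: 1→5→6 push 13
augment #4: 1→7→6 push 22
augment #5: 1→2→0→6 push 4
augment #6: 1→7→0→6 push 2
augment #7: 1→7→3→6 push 1
augment #8: 1→5→7→3→6 push 1
augment #9: 1→5→7→0→3→6 push 6
augment #10: 1→5→7→2→3→6 push 7
augment #11: 1→5→7→2→4→6 push 4
max flow = 79; residual-reachable set from 1 gives S-side
cut edges (S→T): {(1,0), (1,2), (1,7), (5,6), (5,7)} total cap 79

Min-cut arcs: {(1,0), (1,2), (1,7), (5,6), (5,7)} (total capacity 79)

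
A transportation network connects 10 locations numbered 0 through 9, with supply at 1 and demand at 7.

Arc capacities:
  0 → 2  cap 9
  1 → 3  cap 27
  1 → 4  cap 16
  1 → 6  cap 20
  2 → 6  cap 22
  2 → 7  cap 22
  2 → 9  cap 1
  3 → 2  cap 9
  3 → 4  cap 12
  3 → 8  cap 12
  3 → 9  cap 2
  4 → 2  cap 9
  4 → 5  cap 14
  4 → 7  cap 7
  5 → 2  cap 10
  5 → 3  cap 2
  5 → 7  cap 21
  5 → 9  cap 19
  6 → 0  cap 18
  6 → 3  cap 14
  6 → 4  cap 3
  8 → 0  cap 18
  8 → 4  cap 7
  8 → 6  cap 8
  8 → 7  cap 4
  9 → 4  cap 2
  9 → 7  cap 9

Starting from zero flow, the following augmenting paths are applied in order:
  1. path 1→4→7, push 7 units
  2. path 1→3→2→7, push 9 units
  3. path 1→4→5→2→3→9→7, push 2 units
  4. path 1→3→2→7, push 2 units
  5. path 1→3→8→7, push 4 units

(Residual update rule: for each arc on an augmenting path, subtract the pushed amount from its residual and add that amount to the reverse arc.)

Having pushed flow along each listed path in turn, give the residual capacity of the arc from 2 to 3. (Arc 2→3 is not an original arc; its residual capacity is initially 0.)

after path 1 (1→4→7, push 7): res(2,3)=0
after path 2 (1→3→2→7, push 9): res(2,3)=9
after path 3 (1→4→5→2→3→9→7, push 2): res(2,3)=7
after path 4 (1→3→2→7, push 2): res(2,3)=9
after path 5 (1→3→8→7, push 4): res(2,3)=9

Residual capacity of (2,3): 9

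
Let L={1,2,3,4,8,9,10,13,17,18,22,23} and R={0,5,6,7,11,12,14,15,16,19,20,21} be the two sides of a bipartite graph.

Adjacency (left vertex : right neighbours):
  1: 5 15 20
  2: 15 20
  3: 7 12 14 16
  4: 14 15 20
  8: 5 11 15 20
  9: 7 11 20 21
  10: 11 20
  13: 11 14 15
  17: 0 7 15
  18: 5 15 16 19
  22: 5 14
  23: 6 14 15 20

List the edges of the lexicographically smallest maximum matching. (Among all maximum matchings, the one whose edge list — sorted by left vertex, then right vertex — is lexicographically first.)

|M| = 10 (so the lex-smallest maximum matching has 10 edges)
process left vertices in ascending order; for each, take the smallest-labelled available neighbour that still permits 10 edges overall, or leave it unmatched if none does
lex-smallest matching: {1-5, 2-15, 3-7, 4-14, 8-11, 9-21, 10-20, 17-0, 18-16, 23-6}

Lex-smallest maximum matching: {(1,5), (2,15), (3,7), (4,14), (8,11), (9,21), (10,20), (17,0), (18,16), (23,6)}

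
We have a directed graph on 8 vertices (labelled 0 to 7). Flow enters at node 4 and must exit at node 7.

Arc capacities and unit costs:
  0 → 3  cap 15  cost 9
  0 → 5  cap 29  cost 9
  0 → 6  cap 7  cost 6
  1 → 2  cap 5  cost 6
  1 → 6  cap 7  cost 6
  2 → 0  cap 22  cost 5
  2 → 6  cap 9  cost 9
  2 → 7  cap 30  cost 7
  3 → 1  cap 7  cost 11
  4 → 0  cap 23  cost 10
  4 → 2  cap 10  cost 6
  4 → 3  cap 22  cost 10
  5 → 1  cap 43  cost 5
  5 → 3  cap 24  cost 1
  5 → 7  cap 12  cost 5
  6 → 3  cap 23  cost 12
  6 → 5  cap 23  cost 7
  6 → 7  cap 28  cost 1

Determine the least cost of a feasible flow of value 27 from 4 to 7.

shortest-cost path #1: 4→2→7 push 10 @ unit cost 13 (adds 130)
shortest-cost path #2: 4→0→6→7 push 7 @ unit cost 17 (adds 119)
shortest-cost path #3: 4→0→5→7 push 10 @ unit cost 24 (adds 240)
total cost = 489

Minimum cost for 27 units: 489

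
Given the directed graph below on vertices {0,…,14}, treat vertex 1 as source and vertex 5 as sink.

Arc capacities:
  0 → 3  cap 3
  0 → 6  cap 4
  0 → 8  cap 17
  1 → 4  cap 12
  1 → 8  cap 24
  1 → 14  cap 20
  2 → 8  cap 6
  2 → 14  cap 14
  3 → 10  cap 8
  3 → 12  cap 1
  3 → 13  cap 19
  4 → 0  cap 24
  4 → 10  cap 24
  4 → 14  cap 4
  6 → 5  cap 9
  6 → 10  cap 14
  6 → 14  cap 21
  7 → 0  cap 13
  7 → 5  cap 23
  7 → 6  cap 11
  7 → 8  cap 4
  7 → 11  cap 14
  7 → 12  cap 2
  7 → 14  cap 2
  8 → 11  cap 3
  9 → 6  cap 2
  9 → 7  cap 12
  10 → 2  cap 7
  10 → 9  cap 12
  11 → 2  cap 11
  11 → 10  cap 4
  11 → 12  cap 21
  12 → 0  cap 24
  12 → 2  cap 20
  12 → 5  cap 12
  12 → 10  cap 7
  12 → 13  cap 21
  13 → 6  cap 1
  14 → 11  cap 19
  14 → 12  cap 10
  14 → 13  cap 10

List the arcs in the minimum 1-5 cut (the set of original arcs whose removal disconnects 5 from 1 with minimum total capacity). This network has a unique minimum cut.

Min-cut arcs: {(0,6), (10,9), (12,5), (13,6)} (total capacity 29)

augment #1: 1→14→12→5 push 10
augment #2: 1→4→0→6→5 push 4
augment #3: 1→8→11→12→5 push 2
augment #4: 1→14→13→6→5 push 1
augment #5: 1→4→10→9→6→5 push 2
augment #6: 1→4→10→9→7→5 push 6
augment #7: 1→8→11→10→9→7→5 push 1
augment #8: 1→14→11→10→9→7→5 push 3
max flow = 29; residual-reachable set from 1 gives S-side
cut edges (S→T): {(0,6), (10,9), (12,5), (13,6)} total cap 29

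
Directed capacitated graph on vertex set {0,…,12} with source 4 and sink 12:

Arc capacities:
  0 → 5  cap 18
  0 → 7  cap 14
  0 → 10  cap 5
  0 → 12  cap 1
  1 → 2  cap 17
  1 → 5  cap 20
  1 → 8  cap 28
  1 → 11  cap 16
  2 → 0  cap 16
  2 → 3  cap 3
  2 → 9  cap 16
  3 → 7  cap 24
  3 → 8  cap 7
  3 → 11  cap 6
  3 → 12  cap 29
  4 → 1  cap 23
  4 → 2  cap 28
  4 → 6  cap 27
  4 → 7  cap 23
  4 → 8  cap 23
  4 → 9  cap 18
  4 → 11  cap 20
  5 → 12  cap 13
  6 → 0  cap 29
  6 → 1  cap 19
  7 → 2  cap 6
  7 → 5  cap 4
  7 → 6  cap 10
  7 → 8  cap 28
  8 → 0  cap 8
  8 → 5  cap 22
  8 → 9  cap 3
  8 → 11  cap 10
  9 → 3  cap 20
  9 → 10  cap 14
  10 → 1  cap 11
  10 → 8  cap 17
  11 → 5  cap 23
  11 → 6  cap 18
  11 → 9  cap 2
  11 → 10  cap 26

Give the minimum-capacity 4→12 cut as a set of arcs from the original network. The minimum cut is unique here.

Min-cut arcs: {(0,12), (2,3), (5,12), (9,3)} (total capacity 37)

augment #1: 4→1→5→12 push 13
augment #2: 4→2→0→12 push 1
augment #3: 4→2→3→12 push 3
augment #4: 4→9→3→12 push 18
augment #5: 4→2→9→3→12 push 2
max flow = 37; residual-reachable set from 4 gives S-side
cut edges (S→T): {(0,12), (2,3), (5,12), (9,3)} total cap 37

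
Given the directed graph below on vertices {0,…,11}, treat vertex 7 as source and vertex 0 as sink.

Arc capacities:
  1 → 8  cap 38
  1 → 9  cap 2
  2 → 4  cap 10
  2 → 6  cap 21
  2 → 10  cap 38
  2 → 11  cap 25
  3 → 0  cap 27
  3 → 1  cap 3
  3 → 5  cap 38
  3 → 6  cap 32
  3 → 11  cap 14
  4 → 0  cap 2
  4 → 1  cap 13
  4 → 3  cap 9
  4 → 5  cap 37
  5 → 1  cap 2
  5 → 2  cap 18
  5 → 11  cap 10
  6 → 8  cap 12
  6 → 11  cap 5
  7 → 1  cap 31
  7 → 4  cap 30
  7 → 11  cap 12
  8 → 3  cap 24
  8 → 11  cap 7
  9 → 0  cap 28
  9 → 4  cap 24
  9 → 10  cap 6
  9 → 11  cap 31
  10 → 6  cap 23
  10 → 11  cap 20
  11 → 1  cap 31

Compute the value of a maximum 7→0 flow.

Maximum flow value: 31

augment #1: 7→4→0 bottleneck 2, total now 2
augment #2: 7→1→9→0 bottleneck 2, total now 4
augment #3: 7→4→3→0 bottleneck 9, total now 13
augment #4: 7→1→8→3→0 bottleneck 18, total now 31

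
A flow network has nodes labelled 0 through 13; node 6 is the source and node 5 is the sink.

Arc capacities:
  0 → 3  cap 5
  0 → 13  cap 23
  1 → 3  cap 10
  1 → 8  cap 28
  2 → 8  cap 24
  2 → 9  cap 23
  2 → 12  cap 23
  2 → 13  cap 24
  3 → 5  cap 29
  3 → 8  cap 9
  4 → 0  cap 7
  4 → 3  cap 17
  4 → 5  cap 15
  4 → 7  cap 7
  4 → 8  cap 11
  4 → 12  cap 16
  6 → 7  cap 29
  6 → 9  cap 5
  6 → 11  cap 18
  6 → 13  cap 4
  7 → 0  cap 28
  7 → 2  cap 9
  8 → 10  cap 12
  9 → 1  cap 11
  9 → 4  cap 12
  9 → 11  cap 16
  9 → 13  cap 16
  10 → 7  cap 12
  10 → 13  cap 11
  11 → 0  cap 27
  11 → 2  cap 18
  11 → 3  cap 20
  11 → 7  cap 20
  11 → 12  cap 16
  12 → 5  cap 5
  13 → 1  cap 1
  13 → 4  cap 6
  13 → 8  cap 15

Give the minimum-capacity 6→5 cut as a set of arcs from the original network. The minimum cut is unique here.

Min-cut arcs: {(0,3), (6,9), (6,11), (7,2), (13,1), (13,4)} (total capacity 44)

augment #1: 6→9→4→5 push 5
augment #2: 6→11→3→5 push 18
augment #3: 6→13→4→5 push 4
augment #4: 6→7→0→3→5 push 5
augment #5: 6→7→2→12→5 push 5
augment #6: 6→7→0→13→4→5 push 2
augment #7: 6→7→2→9→4→5 push 4
augment #8: 6→7→0→13→1→3→5 push 1
max flow = 44; residual-reachable set from 6 gives S-side
cut edges (S→T): {(0,3), (6,9), (6,11), (7,2), (13,1), (13,4)} total cap 44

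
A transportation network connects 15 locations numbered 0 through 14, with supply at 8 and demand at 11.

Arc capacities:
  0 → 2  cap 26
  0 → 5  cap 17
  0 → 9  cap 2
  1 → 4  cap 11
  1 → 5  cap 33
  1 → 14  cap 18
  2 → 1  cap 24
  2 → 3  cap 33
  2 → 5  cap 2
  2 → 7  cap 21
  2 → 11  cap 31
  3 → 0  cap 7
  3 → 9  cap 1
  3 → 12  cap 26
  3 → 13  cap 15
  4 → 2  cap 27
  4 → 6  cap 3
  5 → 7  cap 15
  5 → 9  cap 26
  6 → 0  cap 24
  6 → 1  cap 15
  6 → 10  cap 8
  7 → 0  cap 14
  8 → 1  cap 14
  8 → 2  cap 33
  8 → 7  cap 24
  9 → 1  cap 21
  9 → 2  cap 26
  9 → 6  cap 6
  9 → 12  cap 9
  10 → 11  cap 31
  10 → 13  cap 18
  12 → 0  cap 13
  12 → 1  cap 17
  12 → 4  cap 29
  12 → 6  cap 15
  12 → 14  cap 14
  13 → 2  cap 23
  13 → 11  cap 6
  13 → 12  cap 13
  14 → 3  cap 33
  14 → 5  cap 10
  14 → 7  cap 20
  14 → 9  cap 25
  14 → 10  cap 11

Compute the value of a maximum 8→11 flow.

augment #1: 8→2→11 bottleneck 31, total now 31
augment #2: 8→1→14→10→11 bottleneck 11, total now 42
augment #3: 8→2→3→13→11 bottleneck 2, total now 44
augment #4: 8→1→4→6→10→11 bottleneck 3, total now 47
augment #5: 8→7→0→2→3→13→11 bottleneck 4, total now 51
augment #6: 8→7→0→9→6→10→11 bottleneck 2, total now 53
augment #7: 8→7→0→5→9→6→10→11 bottleneck 3, total now 56

Maximum flow value: 56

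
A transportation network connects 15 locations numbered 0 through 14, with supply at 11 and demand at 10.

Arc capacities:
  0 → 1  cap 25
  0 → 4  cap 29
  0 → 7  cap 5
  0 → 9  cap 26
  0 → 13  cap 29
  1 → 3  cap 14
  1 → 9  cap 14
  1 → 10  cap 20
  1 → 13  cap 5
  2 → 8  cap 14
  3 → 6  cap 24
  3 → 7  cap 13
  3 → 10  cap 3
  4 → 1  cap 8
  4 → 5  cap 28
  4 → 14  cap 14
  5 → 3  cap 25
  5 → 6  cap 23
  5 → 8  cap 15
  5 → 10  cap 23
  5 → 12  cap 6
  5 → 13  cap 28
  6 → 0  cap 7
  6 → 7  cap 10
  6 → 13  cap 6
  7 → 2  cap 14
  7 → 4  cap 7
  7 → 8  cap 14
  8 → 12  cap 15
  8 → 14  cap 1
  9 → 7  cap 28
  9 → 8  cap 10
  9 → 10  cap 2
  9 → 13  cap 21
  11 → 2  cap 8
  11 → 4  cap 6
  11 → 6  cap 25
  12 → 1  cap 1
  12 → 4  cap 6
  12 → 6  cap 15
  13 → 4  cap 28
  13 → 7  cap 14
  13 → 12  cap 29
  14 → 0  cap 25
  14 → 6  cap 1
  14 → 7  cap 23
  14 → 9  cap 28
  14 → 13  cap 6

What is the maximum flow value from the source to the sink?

Maximum flow value: 34

augment #1: 11→4→1→10 bottleneck 6, total now 6
augment #2: 11→6→0→1→10 bottleneck 7, total now 13
augment #3: 11→2→8→12→1→10 bottleneck 1, total now 14
augment #4: 11→2→8→14→9→10 bottleneck 1, total now 15
augment #5: 11→6→7→4→1→10 bottleneck 2, total now 17
augment #6: 11→6→7→4→5→10 bottleneck 5, total now 22
augment #7: 11→6→13→4→5→10 bottleneck 6, total now 28
augment #8: 11→2→8→12→4→5→10 bottleneck 6, total now 34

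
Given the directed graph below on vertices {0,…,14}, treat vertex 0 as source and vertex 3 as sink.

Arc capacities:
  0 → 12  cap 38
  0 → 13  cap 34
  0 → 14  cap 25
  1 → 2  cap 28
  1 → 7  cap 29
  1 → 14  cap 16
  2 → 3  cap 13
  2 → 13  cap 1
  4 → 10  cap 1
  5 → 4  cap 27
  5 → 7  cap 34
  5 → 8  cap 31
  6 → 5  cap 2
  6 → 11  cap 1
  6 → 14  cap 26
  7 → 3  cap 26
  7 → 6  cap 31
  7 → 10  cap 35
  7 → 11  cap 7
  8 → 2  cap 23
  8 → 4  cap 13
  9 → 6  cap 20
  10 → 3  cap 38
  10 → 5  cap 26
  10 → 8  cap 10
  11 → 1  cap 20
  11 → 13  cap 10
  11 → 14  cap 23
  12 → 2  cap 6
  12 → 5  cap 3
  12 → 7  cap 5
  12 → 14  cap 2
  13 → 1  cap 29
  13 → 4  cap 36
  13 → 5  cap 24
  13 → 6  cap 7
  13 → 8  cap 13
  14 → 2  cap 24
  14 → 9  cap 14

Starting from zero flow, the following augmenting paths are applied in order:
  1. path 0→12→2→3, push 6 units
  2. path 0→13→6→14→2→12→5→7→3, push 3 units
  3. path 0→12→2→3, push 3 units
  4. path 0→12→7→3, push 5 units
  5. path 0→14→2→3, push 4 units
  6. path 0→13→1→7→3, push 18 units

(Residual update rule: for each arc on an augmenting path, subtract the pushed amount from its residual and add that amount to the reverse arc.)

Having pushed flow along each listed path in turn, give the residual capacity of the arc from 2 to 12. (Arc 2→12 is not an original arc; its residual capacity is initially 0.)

after path 1 (0→12→2→3, push 6): res(2,12)=6
after path 2 (0→13→6→14→2→12→5→7→3, push 3): res(2,12)=3
after path 3 (0→12→2→3, push 3): res(2,12)=6
after path 4 (0→12→7→3, push 5): res(2,12)=6
after path 5 (0→14→2→3, push 4): res(2,12)=6
after path 6 (0→13→1→7→3, push 18): res(2,12)=6

Residual capacity of (2,12): 6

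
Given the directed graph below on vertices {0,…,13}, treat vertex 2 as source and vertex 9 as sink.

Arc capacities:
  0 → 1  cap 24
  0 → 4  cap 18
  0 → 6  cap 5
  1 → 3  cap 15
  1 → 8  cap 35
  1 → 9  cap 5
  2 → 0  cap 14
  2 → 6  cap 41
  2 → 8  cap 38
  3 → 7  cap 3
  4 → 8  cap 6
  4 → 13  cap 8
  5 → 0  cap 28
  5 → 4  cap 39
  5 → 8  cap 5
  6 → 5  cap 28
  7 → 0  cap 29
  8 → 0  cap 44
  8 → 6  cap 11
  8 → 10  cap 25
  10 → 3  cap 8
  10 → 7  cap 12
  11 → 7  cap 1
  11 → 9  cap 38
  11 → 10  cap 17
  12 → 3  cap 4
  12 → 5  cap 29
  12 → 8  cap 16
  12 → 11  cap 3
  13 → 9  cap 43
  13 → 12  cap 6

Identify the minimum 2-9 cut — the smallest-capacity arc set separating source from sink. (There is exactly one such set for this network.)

augment #1: 2→0→1→9 push 5
augment #2: 2→0→4→13→9 push 8
max flow = 13; residual-reachable set from 2 gives S-side
cut edges (S→T): {(1,9), (4,13)} total cap 13

Min-cut arcs: {(1,9), (4,13)} (total capacity 13)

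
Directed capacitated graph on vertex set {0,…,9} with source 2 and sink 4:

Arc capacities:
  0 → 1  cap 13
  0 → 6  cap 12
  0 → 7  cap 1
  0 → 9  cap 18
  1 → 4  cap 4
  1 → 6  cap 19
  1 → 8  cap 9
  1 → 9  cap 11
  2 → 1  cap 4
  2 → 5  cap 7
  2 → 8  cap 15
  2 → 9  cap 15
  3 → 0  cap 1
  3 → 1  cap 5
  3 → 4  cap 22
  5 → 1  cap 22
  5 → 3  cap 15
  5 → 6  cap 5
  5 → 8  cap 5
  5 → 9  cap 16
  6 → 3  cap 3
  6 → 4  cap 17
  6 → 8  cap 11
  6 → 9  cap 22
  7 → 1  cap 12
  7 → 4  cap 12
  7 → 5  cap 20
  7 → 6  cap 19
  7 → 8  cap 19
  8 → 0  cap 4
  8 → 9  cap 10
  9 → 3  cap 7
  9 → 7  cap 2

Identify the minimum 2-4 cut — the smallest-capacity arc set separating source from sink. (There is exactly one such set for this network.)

Min-cut arcs: {(2,1), (2,5), (8,0), (9,3), (9,7)} (total capacity 24)

augment #1: 2→1→4 push 4
augment #2: 2→5→3→4 push 7
augment #3: 2→9→3→4 push 7
augment #4: 2→9→7→4 push 2
augment #5: 2→8→0→6→4 push 4
max flow = 24; residual-reachable set from 2 gives S-side
cut edges (S→T): {(2,1), (2,5), (8,0), (9,3), (9,7)} total cap 24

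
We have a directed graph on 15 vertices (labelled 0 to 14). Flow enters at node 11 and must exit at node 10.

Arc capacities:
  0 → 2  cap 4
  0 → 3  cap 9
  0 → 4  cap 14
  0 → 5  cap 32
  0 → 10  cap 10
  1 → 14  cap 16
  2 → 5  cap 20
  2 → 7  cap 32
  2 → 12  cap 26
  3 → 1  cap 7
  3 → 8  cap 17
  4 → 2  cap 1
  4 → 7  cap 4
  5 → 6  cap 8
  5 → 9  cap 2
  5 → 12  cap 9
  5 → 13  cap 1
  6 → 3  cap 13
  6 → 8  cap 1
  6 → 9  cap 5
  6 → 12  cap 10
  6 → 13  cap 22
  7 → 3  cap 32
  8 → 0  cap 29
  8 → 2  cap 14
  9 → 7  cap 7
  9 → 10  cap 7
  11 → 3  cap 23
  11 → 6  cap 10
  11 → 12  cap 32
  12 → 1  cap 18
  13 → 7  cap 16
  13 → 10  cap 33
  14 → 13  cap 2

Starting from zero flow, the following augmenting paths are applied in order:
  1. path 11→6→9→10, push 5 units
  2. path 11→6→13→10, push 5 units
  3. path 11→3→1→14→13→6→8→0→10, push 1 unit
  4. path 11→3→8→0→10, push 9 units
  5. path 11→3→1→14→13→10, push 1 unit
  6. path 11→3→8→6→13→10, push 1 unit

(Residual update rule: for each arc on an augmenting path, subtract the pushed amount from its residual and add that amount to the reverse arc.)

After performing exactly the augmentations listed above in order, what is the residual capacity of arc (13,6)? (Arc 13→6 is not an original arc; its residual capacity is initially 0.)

after path 1 (11→6→9→10, push 5): res(13,6)=0
after path 2 (11→6→13→10, push 5): res(13,6)=5
after path 3 (11→3→1→14→13→6→8→0→10, push 1): res(13,6)=4
after path 4 (11→3→8→0→10, push 9): res(13,6)=4
after path 5 (11→3→1→14→13→10, push 1): res(13,6)=4
after path 6 (11→3→8→6→13→10, push 1): res(13,6)=5

Residual capacity of (13,6): 5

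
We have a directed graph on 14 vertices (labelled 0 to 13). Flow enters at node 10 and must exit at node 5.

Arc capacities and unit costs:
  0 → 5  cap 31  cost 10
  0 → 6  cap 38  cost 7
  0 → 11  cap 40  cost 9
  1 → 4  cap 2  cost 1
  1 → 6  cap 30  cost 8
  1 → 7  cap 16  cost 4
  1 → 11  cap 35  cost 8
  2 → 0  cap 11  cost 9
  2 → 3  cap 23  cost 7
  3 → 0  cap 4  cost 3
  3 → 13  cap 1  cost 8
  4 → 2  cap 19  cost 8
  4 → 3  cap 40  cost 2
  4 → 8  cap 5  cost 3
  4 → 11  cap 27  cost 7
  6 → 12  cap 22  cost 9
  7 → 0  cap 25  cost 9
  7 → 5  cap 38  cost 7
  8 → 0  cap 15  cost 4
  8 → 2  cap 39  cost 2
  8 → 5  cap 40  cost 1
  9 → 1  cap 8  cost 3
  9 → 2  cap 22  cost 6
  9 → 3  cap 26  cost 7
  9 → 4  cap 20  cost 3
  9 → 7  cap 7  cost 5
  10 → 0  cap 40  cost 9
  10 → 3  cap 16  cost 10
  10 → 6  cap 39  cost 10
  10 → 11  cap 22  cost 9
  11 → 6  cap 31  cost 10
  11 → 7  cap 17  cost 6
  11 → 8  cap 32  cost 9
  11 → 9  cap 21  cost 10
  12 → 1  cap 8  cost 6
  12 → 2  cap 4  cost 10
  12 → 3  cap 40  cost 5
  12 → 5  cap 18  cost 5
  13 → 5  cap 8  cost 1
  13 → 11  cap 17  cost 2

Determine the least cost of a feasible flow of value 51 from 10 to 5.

Minimum cost for 51 units: 969

shortest-cost path #1: 10→0→5 push 31 @ unit cost 19 (adds 589)
shortest-cost path #2: 10→11→8→5 push 20 @ unit cost 19 (adds 380)
total cost = 969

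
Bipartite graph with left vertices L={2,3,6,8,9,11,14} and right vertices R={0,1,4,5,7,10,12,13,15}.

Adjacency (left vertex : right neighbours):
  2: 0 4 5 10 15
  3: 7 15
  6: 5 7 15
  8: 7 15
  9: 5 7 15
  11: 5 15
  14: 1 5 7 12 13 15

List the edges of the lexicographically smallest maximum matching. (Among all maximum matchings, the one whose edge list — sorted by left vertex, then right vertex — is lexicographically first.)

|M| = 5 (so the lex-smallest maximum matching has 5 edges)
process left vertices in ascending order; for each, take the smallest-labelled available neighbour that still permits 5 edges overall, or leave it unmatched if none does
lex-smallest matching: {2-0, 3-7, 6-5, 8-15, 14-1}

Lex-smallest maximum matching: {(2,0), (3,7), (6,5), (8,15), (14,1)}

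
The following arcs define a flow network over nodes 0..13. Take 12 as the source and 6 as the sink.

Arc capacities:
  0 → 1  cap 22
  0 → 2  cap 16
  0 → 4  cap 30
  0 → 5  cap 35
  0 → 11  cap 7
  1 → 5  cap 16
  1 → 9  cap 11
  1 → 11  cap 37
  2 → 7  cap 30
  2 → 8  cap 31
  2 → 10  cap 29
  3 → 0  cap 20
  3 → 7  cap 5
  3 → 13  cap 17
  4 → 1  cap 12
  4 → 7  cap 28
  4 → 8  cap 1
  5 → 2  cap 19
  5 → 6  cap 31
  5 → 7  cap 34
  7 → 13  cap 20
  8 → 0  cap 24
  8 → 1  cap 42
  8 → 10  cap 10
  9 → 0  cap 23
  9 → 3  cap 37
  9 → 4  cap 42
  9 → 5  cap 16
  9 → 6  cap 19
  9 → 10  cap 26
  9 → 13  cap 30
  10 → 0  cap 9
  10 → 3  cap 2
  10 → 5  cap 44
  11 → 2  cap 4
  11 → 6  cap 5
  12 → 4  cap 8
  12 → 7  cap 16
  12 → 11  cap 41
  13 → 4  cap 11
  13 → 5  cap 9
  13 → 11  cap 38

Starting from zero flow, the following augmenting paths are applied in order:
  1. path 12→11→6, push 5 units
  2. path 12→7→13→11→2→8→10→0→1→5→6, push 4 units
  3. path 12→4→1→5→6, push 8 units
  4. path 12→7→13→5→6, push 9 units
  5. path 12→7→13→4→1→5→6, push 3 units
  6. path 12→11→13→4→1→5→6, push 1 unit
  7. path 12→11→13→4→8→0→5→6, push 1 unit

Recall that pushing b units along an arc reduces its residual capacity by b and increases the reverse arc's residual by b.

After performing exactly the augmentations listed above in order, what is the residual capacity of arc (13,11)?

Residual capacity of (13,11): 36

after path 1 (12→11→6, push 5): res(13,11)=38
after path 2 (12→7→13→11→2→8→10→0→1→5→6, push 4): res(13,11)=34
after path 3 (12→4→1→5→6, push 8): res(13,11)=34
after path 4 (12→7→13→5→6, push 9): res(13,11)=34
after path 5 (12→7→13→4→1→5→6, push 3): res(13,11)=34
after path 6 (12→11→13→4→1→5→6, push 1): res(13,11)=35
after path 7 (12→11→13→4→8→0→5→6, push 1): res(13,11)=36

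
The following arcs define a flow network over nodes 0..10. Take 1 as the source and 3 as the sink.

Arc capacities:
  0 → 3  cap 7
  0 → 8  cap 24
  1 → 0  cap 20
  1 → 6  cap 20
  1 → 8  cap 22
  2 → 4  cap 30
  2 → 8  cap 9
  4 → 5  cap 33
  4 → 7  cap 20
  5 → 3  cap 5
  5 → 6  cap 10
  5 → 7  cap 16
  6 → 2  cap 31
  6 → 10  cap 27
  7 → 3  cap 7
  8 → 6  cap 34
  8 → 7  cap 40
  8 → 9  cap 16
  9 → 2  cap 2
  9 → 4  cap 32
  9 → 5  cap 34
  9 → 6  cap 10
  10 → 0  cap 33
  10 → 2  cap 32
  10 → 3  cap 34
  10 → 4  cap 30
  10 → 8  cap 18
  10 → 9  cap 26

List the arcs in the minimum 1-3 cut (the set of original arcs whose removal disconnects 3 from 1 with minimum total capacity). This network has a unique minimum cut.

Min-cut arcs: {(0,3), (5,3), (6,10), (7,3)} (total capacity 46)

augment #1: 1→0→3 push 7
augment #2: 1→6→10→3 push 20
augment #3: 1→8→7→3 push 7
augment #4: 1→8→6→10→3 push 7
augment #5: 1→8→9→5→3 push 5
max flow = 46; residual-reachable set from 1 gives S-side
cut edges (S→T): {(0,3), (5,3), (6,10), (7,3)} total cap 46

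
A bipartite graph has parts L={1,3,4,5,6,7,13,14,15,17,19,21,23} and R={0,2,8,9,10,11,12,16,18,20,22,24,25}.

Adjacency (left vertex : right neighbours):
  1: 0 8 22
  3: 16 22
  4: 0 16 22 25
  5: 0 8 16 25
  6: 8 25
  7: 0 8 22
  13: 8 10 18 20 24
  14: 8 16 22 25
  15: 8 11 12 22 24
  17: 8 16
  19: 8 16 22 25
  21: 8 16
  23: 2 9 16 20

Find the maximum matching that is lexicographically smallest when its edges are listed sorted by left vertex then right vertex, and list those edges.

Lex-smallest maximum matching: {(1,0), (3,16), (4,22), (5,8), (6,25), (13,10), (15,11), (23,2)}

|M| = 8 (so the lex-smallest maximum matching has 8 edges)
process left vertices in ascending order; for each, take the smallest-labelled available neighbour that still permits 8 edges overall, or leave it unmatched if none does
lex-smallest matching: {1-0, 3-16, 4-22, 5-8, 6-25, 13-10, 15-11, 23-2}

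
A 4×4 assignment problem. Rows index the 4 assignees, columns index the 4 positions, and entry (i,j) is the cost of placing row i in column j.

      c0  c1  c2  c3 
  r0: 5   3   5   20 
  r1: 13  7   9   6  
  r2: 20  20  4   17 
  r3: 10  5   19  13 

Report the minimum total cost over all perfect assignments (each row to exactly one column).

optimal assignment: row0→col0 (cost 5), row1→col3 (cost 6), row2→col2 (cost 4), row3→col1 (cost 5)
total = 5 + 6 + 4 + 5 = 20

Minimum assignment cost: 20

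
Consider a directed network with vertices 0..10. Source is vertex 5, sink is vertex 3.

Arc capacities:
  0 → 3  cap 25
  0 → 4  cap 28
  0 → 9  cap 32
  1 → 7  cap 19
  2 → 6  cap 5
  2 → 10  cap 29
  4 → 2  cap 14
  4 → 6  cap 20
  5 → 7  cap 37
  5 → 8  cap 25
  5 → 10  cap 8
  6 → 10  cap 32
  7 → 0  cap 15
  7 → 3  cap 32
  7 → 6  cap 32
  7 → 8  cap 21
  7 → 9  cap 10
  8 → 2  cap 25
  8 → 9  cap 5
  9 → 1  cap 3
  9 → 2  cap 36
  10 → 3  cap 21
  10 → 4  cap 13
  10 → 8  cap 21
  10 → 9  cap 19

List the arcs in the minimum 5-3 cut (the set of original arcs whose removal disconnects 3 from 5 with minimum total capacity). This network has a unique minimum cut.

Min-cut arcs: {(5,7), (9,1), (10,3)} (total capacity 61)

augment #1: 5→7→3 push 32
augment #2: 5→10→3 push 8
augment #3: 5→7→0→3 push 5
augment #4: 5→8→2→10→3 push 13
augment #5: 5→8→9→1→7→0→3 push 3
max flow = 61; residual-reachable set from 5 gives S-side
cut edges (S→T): {(5,7), (9,1), (10,3)} total cap 61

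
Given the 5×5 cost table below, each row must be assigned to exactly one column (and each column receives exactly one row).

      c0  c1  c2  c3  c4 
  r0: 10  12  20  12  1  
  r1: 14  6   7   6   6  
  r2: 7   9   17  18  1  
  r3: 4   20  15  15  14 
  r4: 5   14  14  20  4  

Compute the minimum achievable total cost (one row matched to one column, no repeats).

Minimum assignment cost: 34

optimal assignment: row0→col4 (cost 1), row1→col3 (cost 6), row2→col1 (cost 9), row3→col0 (cost 4), row4→col2 (cost 14)
total = 1 + 6 + 9 + 4 + 14 = 34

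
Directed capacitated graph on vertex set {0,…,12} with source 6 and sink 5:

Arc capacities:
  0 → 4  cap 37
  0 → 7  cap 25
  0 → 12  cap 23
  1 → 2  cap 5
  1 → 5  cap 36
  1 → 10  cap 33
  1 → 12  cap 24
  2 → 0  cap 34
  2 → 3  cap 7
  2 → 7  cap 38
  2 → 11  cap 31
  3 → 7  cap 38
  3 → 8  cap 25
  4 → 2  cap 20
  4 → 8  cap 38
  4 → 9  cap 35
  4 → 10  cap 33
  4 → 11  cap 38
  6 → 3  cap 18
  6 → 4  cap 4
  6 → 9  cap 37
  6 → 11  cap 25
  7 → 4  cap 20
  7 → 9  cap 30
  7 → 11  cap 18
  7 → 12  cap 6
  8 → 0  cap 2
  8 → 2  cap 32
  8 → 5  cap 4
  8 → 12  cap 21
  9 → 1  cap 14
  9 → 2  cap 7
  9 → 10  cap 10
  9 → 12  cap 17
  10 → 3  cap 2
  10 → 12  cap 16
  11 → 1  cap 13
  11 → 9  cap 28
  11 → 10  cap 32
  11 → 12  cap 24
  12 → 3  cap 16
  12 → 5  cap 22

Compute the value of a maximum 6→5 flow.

augment #1: 6→3→8→5 bottleneck 4, total now 4
augment #2: 6→9→1→5 bottleneck 14, total now 18
augment #3: 6→9→12→5 bottleneck 17, total now 35
augment #4: 6→11→1→5 bottleneck 13, total now 48
augment #5: 6→11→12→5 bottleneck 5, total now 53

Maximum flow value: 53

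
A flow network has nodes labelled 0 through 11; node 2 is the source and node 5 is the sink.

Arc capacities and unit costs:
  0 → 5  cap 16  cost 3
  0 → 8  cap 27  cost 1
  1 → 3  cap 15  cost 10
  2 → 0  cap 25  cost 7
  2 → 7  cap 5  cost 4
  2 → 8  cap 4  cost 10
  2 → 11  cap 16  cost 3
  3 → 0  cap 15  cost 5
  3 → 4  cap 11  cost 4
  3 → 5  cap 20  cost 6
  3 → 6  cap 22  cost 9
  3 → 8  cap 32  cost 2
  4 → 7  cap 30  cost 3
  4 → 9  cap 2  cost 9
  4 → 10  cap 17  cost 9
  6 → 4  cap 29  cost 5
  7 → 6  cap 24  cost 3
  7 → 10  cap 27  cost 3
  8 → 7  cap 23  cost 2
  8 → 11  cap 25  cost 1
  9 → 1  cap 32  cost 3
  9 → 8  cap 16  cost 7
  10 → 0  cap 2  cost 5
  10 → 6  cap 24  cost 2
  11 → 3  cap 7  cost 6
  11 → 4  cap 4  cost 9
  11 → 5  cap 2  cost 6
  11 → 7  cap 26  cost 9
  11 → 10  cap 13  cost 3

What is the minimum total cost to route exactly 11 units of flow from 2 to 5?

Minimum cost for 11 units: 108

shortest-cost path #1: 2→11→5 push 2 @ unit cost 9 (adds 18)
shortest-cost path #2: 2→0→5 push 9 @ unit cost 10 (adds 90)
total cost = 108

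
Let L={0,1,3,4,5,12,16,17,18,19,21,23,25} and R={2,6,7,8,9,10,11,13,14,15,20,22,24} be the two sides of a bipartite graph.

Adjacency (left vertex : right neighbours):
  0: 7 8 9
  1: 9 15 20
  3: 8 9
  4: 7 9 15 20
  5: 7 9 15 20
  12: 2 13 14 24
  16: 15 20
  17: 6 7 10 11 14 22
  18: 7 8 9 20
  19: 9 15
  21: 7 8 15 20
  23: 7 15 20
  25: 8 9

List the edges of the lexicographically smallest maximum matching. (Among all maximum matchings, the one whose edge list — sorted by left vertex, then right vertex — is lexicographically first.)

|M| = 7 (so the lex-smallest maximum matching has 7 edges)
process left vertices in ascending order; for each, take the smallest-labelled available neighbour that still permits 7 edges overall, or leave it unmatched if none does
lex-smallest matching: {0-7, 1-9, 3-8, 4-15, 5-20, 12-2, 17-6}

Lex-smallest maximum matching: {(0,7), (1,9), (3,8), (4,15), (5,20), (12,2), (17,6)}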